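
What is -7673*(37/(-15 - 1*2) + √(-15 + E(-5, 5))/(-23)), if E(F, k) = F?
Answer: 283901/17 + 15346*I*√5/23 ≈ 16700.0 + 1491.9*I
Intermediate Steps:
-7673*(37/(-15 - 1*2) + √(-15 + E(-5, 5))/(-23)) = -7673*(37/(-15 - 1*2) + √(-15 - 5)/(-23)) = -7673*(37/(-15 - 2) + √(-20)*(-1/23)) = -7673*(37/(-17) + (2*I*√5)*(-1/23)) = -7673*(37*(-1/17) - 2*I*√5/23) = -7673*(-37/17 - 2*I*√5/23) = 283901/17 + 15346*I*√5/23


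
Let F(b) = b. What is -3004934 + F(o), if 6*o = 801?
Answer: -6009601/2 ≈ -3.0048e+6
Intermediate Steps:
o = 267/2 (o = (⅙)*801 = 267/2 ≈ 133.50)
-3004934 + F(o) = -3004934 + 267/2 = -6009601/2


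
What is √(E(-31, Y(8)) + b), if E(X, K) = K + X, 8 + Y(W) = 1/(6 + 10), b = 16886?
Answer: √269553/4 ≈ 129.80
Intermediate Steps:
Y(W) = -127/16 (Y(W) = -8 + 1/(6 + 10) = -8 + 1/16 = -127/16)
√(E(-31, Y(8)) + b) = √((-127/16 - 31) + 16886) = √(-623/16 + 16886) = √(269553/16) = √269553/4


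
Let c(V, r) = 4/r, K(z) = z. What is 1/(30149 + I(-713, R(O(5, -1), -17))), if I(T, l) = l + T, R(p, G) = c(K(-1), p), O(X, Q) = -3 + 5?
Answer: 1/29438 ≈ 3.3970e-5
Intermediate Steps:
O(X, Q) = 2
R(p, G) = 4/p
I(T, l) = T + l
1/(30149 + I(-713, R(O(5, -1), -17))) = 1/(30149 + (-713 + 4/2)) = 1/(30149 + (-713 + 4*(1/2))) = 1/(30149 + (-713 + 2)) = 1/(30149 - 711) = 1/29438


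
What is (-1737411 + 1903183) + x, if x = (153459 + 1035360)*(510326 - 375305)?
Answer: 160515695971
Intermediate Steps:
x = 160515530199 (x = 1188819*135021 = 160515530199)
(-1737411 + 1903183) + x = (-1737411 + 1903183) + 160515530199 = 165772 + 160515530199 = 160515695971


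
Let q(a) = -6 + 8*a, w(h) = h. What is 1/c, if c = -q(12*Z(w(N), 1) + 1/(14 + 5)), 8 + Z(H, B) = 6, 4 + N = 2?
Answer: 19/3754 ≈ 0.0050613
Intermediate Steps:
N = -2 (N = -4 + 2 = -2)
Z(H, B) = -2 (Z(H, B) = -8 + 6 = -2)
c = 3754/19 (c = -(-6 + 8*(12*(-2) + 1/(14 + 5))) = -(-6 + 8*(-24 + 1/19)) = -(-6 + 8*(-455/19)) = -(-6 - 3640/19) = -1*(-3754/19) = 3754/19 ≈ 197.58)
1/c = 1/(3754/19) = 19/3754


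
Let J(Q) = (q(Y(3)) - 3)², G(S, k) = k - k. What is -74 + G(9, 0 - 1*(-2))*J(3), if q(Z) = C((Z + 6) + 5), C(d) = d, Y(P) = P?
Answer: -74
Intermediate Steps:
q(Z) = 11 + Z (q(Z) = (Z + 6) + 5 = (6 + Z) + 5 = 11 + Z)
G(S, k) = 0
J(Q) = 121 (J(Q) = ((11 + 3) - 3)² = (14 - 3)² = 11² = 121)
-74 + G(9, 0 - 1*(-2))*J(3) = -74 + 0*121 = -74 + 0 = -74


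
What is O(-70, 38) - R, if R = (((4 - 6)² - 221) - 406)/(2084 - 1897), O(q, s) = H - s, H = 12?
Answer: -4239/187 ≈ -22.668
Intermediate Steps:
O(q, s) = 12 - s
R = -623/187 (R = (((-2)² - 221) - 406)/187 = ((4 - 221) - 406)*(1/187) = (-217 - 406)*(1/187) = -623*1/187 = -623/187 ≈ -3.3316)
O(-70, 38) - R = (12 - 1*38) - 1*(-623/187) = (12 - 38) + 623/187 = -26 + 623/187 = -4239/187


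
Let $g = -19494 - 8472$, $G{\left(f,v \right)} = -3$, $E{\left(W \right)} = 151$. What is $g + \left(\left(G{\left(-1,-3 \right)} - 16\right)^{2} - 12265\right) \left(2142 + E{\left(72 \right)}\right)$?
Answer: $-27323838$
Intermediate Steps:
$g = -27966$ ($g = -19494 - 8472 = -27966$)
$g + \left(\left(G{\left(-1,-3 \right)} - 16\right)^{2} - 12265\right) \left(2142 + E{\left(72 \right)}\right) = -27966 + \left(\left(-3 - 16\right)^{2} - 12265\right) \left(2142 + 151\right) = -27966 + \left(\left(-19\right)^{2} - 12265\right) 2293 = -27966 + \left(361 - 12265\right) 2293 = -27966 - 27295872 = -27323838$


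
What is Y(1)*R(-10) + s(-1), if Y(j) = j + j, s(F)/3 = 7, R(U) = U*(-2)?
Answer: 61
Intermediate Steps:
R(U) = -2*U
s(F) = 21 (s(F) = 3*7 = 21)
Y(j) = 2*j
Y(1)*R(-10) + s(-1) = (2*1)*(-2*(-10)) + 21 = 2*20 + 21 = 40 + 21 = 61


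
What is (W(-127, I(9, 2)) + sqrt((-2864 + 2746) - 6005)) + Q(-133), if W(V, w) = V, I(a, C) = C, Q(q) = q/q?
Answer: -126 + I*sqrt(6123) ≈ -126.0 + 78.25*I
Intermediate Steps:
Q(q) = 1
(W(-127, I(9, 2)) + sqrt((-2864 + 2746) - 6005)) + Q(-133) = (-127 + sqrt((-2864 + 2746) - 6005)) + 1 = (-127 + sqrt(-118 - 6005)) + 1 = (-127 + sqrt(-6123)) + 1 = (-127 + I*sqrt(6123)) + 1 = -126 + I*sqrt(6123)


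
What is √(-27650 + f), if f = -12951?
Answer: I*√40601 ≈ 201.5*I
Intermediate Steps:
√(-27650 + f) = √(-27650 - 12951) = √(-40601) = I*√40601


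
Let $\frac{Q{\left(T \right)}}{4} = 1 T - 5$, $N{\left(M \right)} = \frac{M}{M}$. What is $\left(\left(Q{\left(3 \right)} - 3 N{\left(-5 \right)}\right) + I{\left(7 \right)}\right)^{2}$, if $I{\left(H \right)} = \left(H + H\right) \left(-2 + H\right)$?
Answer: $3481$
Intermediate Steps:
$N{\left(M \right)} = 1$
$I{\left(H \right)} = 2 H \left(-2 + H\right)$
$Q{\left(T \right)} = -20 + 4 T$ ($Q{\left(T \right)} = 4 \left(1 T - 5\right) = 4 \left(T - 5\right) = 4 \left(-5 + T\right) = -20 + 4 T$)
$\left(\left(Q{\left(3 \right)} - 3 N{\left(-5 \right)}\right) + I{\left(7 \right)}\right)^{2} = \left(\left(\left(-20 + 4 \cdot 3\right) - 3\right) + 2 \cdot 7 \left(-2 + 7\right)\right)^{2} = \left(\left(\left(-20 + 12\right) - 3\right) + 2 \cdot 7 \cdot 5\right)^{2} = \left(\left(-8 - 3\right) + 70\right)^{2} = \left(-11 + 70\right)^{2} = 59^{2} = 3481$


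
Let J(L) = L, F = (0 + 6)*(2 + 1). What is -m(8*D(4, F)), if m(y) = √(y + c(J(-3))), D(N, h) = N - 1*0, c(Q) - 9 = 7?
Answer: -4*√3 ≈ -6.9282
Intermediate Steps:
F = 18 (F = 6*3 = 18)
c(Q) = 16 (c(Q) = 9 + 7 = 16)
D(N, h) = N (D(N, h) = N + 0 = N)
m(y) = √(16 + y) (m(y) = √(y + 16) = √(16 + y))
-m(8*D(4, F)) = -√(16 + 8*4) = -√(16 + 32) = -√48 = -4*√3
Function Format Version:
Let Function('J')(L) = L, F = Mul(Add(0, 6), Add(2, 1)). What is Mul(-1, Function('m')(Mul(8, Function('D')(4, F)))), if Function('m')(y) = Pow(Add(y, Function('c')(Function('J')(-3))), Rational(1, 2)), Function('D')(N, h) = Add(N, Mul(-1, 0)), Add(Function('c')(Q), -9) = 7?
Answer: Mul(-4, Pow(3, Rational(1, 2))) ≈ -6.9282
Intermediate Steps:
F = 18 (F = Mul(6, 3) = 18)
Function('c')(Q) = 16 (Function('c')(Q) = Add(9, 7) = 16)
Function('D')(N, h) = N (Function('D')(N, h) = Add(N, 0) = N)
Function('m')(y) = Pow(Add(16, y), Rational(1, 2)) (Function('m')(y) = Pow(Add(y, 16), Rational(1, 2)) = Pow(Add(16, y), Rational(1, 2)))
Mul(-1, Function('m')(Mul(8, Function('D')(4, F)))) = Mul(-1, Pow(Add(16, Mul(8, 4)), Rational(1, 2))) = Mul(-1, Pow(Add(16, 32), Rational(1, 2))) = Mul(-1, Pow(48, Rational(1, 2))) = Mul(-1, Mul(4, Pow(3, Rational(1, 2)))) = Mul(-4, Pow(3, Rational(1, 2)))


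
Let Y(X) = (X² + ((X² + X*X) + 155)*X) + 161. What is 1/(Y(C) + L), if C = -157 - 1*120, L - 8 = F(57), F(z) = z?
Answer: -1/42473846 ≈ -2.3544e-8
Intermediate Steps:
L = 65 (L = 8 + 57 = 65)
C = -277 (C = -157 - 120 = -277)
Y(X) = 161 + X² + X*(155 + 2*X²) (Y(X) = (X² + ((X² + X²) + 155)*X) + 161 = (X² + (2*X² + 155)*X) + 161 = (X² + (155 + 2*X²)*X) + 161 = (X² + X*(155 + 2*X²)) + 161 = 161 + X² + X*(155 + 2*X²))
1/(Y(C) + L) = 1/((161 + (-277)² + 2*(-277)³ + 155*(-277)) + 65) = 1/((161 + 76729 + 2*(-21253933) - 42935) + 65) = 1/((161 + 76729 - 42507866 - 42935) + 65) = 1/(-42473911 + 65) = 1/(-42473846) = -1/42473846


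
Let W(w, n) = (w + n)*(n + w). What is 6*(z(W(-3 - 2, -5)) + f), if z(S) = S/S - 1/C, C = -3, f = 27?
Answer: 170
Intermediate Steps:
W(w, n) = (n + w)**2 (W(w, n) = (n + w)*(n + w) = (n + w)**2)
z(S) = 4/3 (z(S) = S/S - 1/(-3) = 1 - 1*(-1/3) = 1 + 1/3 = 4/3)
6*(z(W(-3 - 2, -5)) + f) = 6*(4/3 + 27) = 6*(85/3) = 170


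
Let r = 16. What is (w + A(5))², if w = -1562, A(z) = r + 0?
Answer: 2390116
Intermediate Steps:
A(z) = 16 (A(z) = 16 + 0 = 16)
(w + A(5))² = (-1562 + 16)² = (-1546)² = 2390116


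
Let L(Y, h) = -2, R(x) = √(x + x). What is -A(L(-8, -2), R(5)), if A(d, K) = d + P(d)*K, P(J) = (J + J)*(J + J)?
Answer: 2 - 16*√10 ≈ -48.596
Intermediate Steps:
R(x) = √2*√x (R(x) = √(2*x) = √2*√x)
P(J) = 4*J² (P(J) = (2*J)*(2*J) = 4*J²)
A(d, K) = d + 4*K*d² (A(d, K) = d + (4*d²)*K = d + 4*K*d²)
-A(L(-8, -2), R(5)) = -(-2)*(1 + 4*(√2*√5)*(-2)) = -(-2)*(1 + 4*√10*(-2)) = -(-2)*(1 - 8*√10) = -(-2 + 16*√10) = 2 - 16*√10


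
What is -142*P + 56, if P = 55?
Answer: -7754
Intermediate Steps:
-142*P + 56 = -142*55 + 56 = -7810 + 56 = -7754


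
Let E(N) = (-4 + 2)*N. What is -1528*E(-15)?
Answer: -45840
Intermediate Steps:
E(N) = -2*N
-1528*E(-15) = -(-3056)*(-15) = -1528*30 = -45840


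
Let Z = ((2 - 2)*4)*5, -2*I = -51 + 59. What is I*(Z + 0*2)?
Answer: 0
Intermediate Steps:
I = -4 (I = -(-51 + 59)/2 = -½*8 = -4)
Z = 0 (Z = (0*4)*5 = 0*5 = 0)
I*(Z + 0*2) = -4*(0 + 0*2) = -4*(0 + 0) = -4*0 = 0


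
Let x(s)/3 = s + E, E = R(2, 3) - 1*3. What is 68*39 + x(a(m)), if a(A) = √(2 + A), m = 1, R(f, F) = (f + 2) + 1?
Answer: 2658 + 3*√3 ≈ 2663.2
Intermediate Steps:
R(f, F) = 3 + f (R(f, F) = (2 + f) + 1 = 3 + f)
E = 2 (E = (3 + 2) - 1*3 = 5 - 3 = 2)
x(s) = 6 + 3*s (x(s) = 3*(s + 2) = 3*(2 + s) = 6 + 3*s)
68*39 + x(a(m)) = 68*39 + (6 + 3*√(2 + 1)) = 2652 + (6 + 3*√3) = 2658 + 3*√3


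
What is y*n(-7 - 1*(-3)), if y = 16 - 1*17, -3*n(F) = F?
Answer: -4/3 ≈ -1.3333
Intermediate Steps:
n(F) = -F/3
y = -1 (y = 16 - 17 = -1)
y*n(-7 - 1*(-3)) = -(-1)*(-7 - 1*(-3))/3 = -(-1)*(-7 + 3)/3 = -(-1)*(-4)/3 = -1*4/3 = -4/3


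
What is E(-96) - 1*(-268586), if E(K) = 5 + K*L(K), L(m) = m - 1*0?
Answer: 277807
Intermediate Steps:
L(m) = m (L(m) = m + 0 = m)
E(K) = 5 + K² (E(K) = 5 + K*K = 5 + K²)
E(-96) - 1*(-268586) = (5 + (-96)²) - 1*(-268586) = (5 + 9216) + 268586 = 9221 + 268586 = 277807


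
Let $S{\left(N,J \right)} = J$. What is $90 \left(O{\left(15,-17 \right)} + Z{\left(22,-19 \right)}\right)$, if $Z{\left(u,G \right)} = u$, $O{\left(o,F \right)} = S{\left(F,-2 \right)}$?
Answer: $1800$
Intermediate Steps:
$O{\left(o,F \right)} = -2$
$90 \left(O{\left(15,-17 \right)} + Z{\left(22,-19 \right)}\right) = 90 \left(-2 + 22\right) = 90 \cdot 20 = 1800$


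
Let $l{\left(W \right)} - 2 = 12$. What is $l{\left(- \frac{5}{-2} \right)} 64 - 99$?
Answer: $797$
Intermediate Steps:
$l{\left(W \right)} = 14$ ($l{\left(W \right)} = 2 + 12 = 14$)
$l{\left(- \frac{5}{-2} \right)} 64 - 99 = 14 \cdot 64 - 99 = 896 - 99 = 797$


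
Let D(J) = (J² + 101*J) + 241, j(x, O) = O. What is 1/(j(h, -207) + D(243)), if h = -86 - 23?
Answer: 1/83626 ≈ 1.1958e-5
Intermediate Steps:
h = -109
D(J) = 241 + J² + 101*J
1/(j(h, -207) + D(243)) = 1/(-207 + (241 + 243² + 101*243)) = 1/(-207 + (241 + 59049 + 24543)) = 1/(-207 + 83833) = 1/83626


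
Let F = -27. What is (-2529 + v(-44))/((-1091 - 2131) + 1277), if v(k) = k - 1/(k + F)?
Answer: 182682/138095 ≈ 1.3229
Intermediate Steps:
v(k) = k - 1/(-27 + k) (v(k) = k - 1/(k - 27) = k - 1/(-27 + k))
(-2529 + v(-44))/((-1091 - 2131) + 1277) = (-2529 + (-1 + (-44)² - 27*(-44))/(-27 - 44))/((-1091 - 2131) + 1277) = (-2529 + (-1 + 1936 + 1188)/(-71))/(-3222 + 1277) = (-2529 - 1/71*3123)/(-1945) = (-2529 - 3123/71)*(-1/1945) = -182682/71*(-1/1945) = 182682/138095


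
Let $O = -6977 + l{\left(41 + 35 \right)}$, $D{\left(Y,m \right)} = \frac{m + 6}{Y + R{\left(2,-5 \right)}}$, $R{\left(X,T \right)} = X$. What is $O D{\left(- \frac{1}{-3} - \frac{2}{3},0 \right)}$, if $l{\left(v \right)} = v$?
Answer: $- \frac{124218}{5} \approx -24844.0$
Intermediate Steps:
$D{\left(Y,m \right)} = \frac{6 + m}{2 + Y}$ ($D{\left(Y,m \right)} = \frac{m + 6}{Y + 2} = \frac{6 + m}{2 + Y}$)
$O = -6901$ ($O = -6977 + \left(41 + 35\right) = -6977 + 76 = -6901$)
$O D{\left(- \frac{1}{-3} - \frac{2}{3},0 \right)} = - 6901 \frac{6 + 0}{2 - \left(- \frac{1}{3} + \frac{2}{3}\right)} = - 6901 \frac{1}{2 - \frac{1}{3}} \cdot 6 = - 6901 \frac{1}{\frac{5}{3}} \cdot 6 = - 6901 \cdot \frac{3}{5} \cdot 6 = \left(-6901\right) \frac{18}{5} = - \frac{124218}{5}$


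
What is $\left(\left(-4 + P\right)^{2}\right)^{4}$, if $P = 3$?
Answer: $1$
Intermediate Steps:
$\left(\left(-4 + P\right)^{2}\right)^{4} = \left(\left(-4 + 3\right)^{2}\right)^{4} = \left(\left(-1\right)^{2}\right)^{4} = 1^{4} = 1$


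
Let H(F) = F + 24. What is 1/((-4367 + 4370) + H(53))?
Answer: 1/80 ≈ 0.012500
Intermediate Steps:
H(F) = 24 + F
1/((-4367 + 4370) + H(53)) = 1/((-4367 + 4370) + (24 + 53)) = 1/(3 + 77) = 1/80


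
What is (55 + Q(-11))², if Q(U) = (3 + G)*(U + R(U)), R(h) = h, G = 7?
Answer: 27225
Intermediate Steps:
Q(U) = 20*U (Q(U) = (3 + 7)*(U + U) = 10*(2*U) = 20*U)
(55 + Q(-11))² = (55 + 20*(-11))² = (55 - 220)² = (-165)² = 27225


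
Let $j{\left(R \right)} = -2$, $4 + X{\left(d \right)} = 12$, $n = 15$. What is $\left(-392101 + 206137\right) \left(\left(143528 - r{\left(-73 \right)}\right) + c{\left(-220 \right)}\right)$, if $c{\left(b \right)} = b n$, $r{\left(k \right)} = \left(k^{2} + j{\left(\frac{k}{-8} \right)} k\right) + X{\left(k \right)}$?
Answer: $-25057719180$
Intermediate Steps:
$X{\left(d \right)} = 8$ ($X{\left(d \right)} = -4 + 12 = 8$)
$r{\left(k \right)} = 8 + k^{2} - 2 k$ ($r{\left(k \right)} = \left(k^{2} - 2 k\right) + 8 = 8 + k^{2} - 2 k$)
$c{\left(b \right)} = 15 b$ ($c{\left(b \right)} = b 15 = 15 b$)
$\left(-392101 + 206137\right) \left(\left(143528 - r{\left(-73 \right)}\right) + c{\left(-220 \right)}\right) = \left(-392101 + 206137\right) \left(\left(143528 - \left(8 + \left(-73\right)^{2} - -146\right)\right) + 15 \left(-220\right)\right) = - 185964 \left(\left(143528 - \left(8 + 5329 + 146\right)\right) - 3300\right) = - 185964 \left(\left(143528 - 5483\right) - 3300\right) = - 185964 \left(138045 - 3300\right) = \left(-185964\right) 134745 = -25057719180$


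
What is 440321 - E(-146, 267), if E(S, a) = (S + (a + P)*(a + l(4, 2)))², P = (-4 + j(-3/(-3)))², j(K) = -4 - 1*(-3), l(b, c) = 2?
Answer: -6146433283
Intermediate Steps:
j(K) = -1 (j(K) = -4 + 3 = -1)
P = 25 (P = (-4 - 1)² = (-5)² = 25)
E(S, a) = (S + (2 + a)*(25 + a))² (E(S, a) = (S + (a + 25)*(a + 2))² = (S + (25 + a)*(2 + a))² = (S + (2 + a)*(25 + a))²)
440321 - E(-146, 267) = 440321 - (50 - 146 + 267² + 27*267)² = 440321 - (50 - 146 + 71289 + 7209)² = 440321 - 1*78402² = 440321 - 1*6146873604 = 440321 - 6146873604 = -6146433283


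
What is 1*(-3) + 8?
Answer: 5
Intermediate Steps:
1*(-3) + 8 = -3 + 8 = 5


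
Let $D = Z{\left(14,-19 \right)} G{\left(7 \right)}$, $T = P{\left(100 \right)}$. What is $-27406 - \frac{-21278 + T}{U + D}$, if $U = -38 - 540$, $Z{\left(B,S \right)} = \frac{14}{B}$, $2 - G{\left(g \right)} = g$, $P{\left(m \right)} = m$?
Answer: $- \frac{15998876}{583} \approx -27442.0$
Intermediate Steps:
$G{\left(g \right)} = 2 - g$
$T = 100$
$U = -578$ ($U = -38 - 540 = -578$)
$D = -5$ ($D = \frac{14}{14} \left(2 - 7\right) = 14 \cdot \frac{1}{14} \left(2 - 7\right) = 1 \left(-5\right) = -5$)
$-27406 - \frac{-21278 + T}{U + D} = -27406 - \frac{-21278 + 100}{-578 - 5} = -27406 - - \frac{21178}{-583} = -27406 - \left(-21178\right) \left(- \frac{1}{583}\right) = -27406 - \frac{21178}{583} = - \frac{15998876}{583}$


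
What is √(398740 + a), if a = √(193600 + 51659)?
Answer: √(398740 + 3*√27251) ≈ 631.85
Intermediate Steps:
a = 3*√27251 (a = √245259 = 3*√27251 ≈ 495.24)
√(398740 + a) = √(398740 + 3*√27251)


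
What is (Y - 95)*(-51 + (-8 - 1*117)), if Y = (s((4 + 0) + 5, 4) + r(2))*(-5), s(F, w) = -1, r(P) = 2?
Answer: 17600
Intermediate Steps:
Y = -5 (Y = (-1 + 2)*(-5) = 1*(-5) = -5)
(Y - 95)*(-51 + (-8 - 1*117)) = (-5 - 95)*(-51 + (-8 - 1*117)) = -100*(-51 + (-8 - 117)) = -100*(-51 - 125) = -100*(-176) = 17600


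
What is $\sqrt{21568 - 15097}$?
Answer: $3 \sqrt{719} \approx 80.443$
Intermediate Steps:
$\sqrt{21568 - 15097} = \sqrt{6471} = 3 \sqrt{719}$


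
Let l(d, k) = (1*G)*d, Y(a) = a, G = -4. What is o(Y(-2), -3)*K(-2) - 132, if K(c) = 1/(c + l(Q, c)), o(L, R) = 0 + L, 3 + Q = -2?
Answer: -1189/9 ≈ -132.11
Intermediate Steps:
Q = -5 (Q = -3 - 2 = -5)
o(L, R) = L
l(d, k) = -4*d (l(d, k) = (1*(-4))*d = -4*d)
K(c) = 1/(20 + c) (K(c) = 1/(c - 4*(-5)) = 1/(c + 20) = 1/(20 + c))
o(Y(-2), -3)*K(-2) - 132 = -2/(20 - 2) - 132 = -2/18 - 132 = -2*1/18 - 132 = -⅑ - 132 = -1189/9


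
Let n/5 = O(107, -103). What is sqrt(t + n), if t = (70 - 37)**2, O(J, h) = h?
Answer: sqrt(574) ≈ 23.958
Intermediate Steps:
t = 1089 (t = 33**2 = 1089)
n = -515 (n = 5*(-103) = -515)
sqrt(t + n) = sqrt(1089 - 515) = sqrt(574)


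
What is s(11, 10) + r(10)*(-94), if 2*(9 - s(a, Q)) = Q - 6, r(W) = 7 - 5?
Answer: -181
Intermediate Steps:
r(W) = 2
s(a, Q) = 12 - Q/2 (s(a, Q) = 9 - (Q - 6)/2 = 9 - (-6 + Q)/2 = 9 + (3 - Q/2) = 12 - Q/2)
s(11, 10) + r(10)*(-94) = (12 - 1/2*10) + 2*(-94) = (12 - 5) - 188 = 7 - 188 = -181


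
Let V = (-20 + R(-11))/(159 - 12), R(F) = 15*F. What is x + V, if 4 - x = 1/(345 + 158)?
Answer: 202562/73941 ≈ 2.7395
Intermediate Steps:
x = 2011/503 (x = 4 - 1/(345 + 158) = 4 - 1/503 = 2011/503 ≈ 3.9980)
V = -185/147 (V = (-20 + 15*(-11))/(159 - 12) = (-20 - 165)/147 = -185*1/147 = -185/147 ≈ -1.2585)
x + V = 2011/503 - 185/147 = 202562/73941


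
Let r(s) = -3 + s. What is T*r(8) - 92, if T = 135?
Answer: 583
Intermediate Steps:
T*r(8) - 92 = 135*(-3 + 8) - 92 = 135*5 - 92 = 675 - 92 = 583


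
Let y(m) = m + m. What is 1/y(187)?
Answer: 1/374 ≈ 0.0026738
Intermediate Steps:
y(m) = 2*m
1/y(187) = 1/(2*187) = 1/374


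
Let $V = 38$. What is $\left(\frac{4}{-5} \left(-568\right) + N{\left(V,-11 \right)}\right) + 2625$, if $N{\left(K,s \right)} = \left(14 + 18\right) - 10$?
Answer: $\frac{15507}{5} \approx 3101.4$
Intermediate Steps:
$N{\left(K,s \right)} = 22$ ($N{\left(K,s \right)} = 32 - 10 = 22$)
$\left(\frac{4}{-5} \left(-568\right) + N{\left(V,-11 \right)}\right) + 2625 = \left(\frac{4}{-5} \left(-568\right) + 22\right) + 2625 = \left(4 \left(- \frac{1}{5}\right) \left(-568\right) + 22\right) + 2625 = \left(\left(- \frac{4}{5}\right) \left(-568\right) + 22\right) + 2625 = \left(\frac{2272}{5} + 22\right) + 2625 = \frac{2382}{5} + 2625 = \frac{15507}{5}$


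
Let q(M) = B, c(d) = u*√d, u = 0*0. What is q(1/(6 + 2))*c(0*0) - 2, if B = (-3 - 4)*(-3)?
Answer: -2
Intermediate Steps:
u = 0
B = 21 (B = -7*(-3) = 21)
c(d) = 0 (c(d) = 0*√d = 0)
q(M) = 21
q(1/(6 + 2))*c(0*0) - 2 = 21*0 - 2 = 0 - 2 = -2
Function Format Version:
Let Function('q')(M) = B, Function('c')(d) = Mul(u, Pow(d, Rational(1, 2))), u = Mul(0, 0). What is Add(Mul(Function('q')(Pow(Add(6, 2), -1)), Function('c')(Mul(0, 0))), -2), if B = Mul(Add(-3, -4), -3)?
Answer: -2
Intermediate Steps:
u = 0
B = 21 (B = Mul(-7, -3) = 21)
Function('c')(d) = 0 (Function('c')(d) = Mul(0, Pow(d, Rational(1, 2))) = 0)
Function('q')(M) = 21
Add(Mul(Function('q')(Pow(Add(6, 2), -1)), Function('c')(Mul(0, 0))), -2) = Add(Mul(21, 0), -2) = Add(0, -2) = -2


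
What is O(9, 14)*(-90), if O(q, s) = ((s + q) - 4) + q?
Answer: -2520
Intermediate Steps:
O(q, s) = -4 + s + 2*q (O(q, s) = ((q + s) - 4) + q = (-4 + q + s) + q = -4 + s + 2*q)
O(9, 14)*(-90) = (-4 + 14 + 2*9)*(-90) = (-4 + 14 + 18)*(-90) = 28*(-90) = -2520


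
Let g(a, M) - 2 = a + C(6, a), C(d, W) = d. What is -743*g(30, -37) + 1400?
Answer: -26834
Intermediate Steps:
g(a, M) = 8 + a (g(a, M) = 2 + (a + 6) = 2 + (6 + a) = 8 + a)
-743*g(30, -37) + 1400 = -743*(8 + 30) + 1400 = -743*38 + 1400 = -28234 + 1400 = -26834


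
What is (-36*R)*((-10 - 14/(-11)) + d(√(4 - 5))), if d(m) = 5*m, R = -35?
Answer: -120960/11 + 6300*I ≈ -10996.0 + 6300.0*I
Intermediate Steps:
(-36*R)*((-10 - 14/(-11)) + d(√(4 - 5))) = (-36*(-35))*((-10 - 14/(-11)) + 5*√(4 - 5)) = 1260*((-10 - 14*(-1/11)) + 5*√(-1)) = 1260*((-10 + 14/11) + 5*I) = 1260*(-96/11 + 5*I) = -120960/11 + 6300*I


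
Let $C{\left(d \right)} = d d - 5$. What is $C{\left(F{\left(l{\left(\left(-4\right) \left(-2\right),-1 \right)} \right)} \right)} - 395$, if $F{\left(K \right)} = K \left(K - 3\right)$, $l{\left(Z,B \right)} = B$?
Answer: $-384$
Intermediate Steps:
$F{\left(K \right)} = K \left(-3 + K\right)$
$C{\left(d \right)} = -5 + d^{2}$ ($C{\left(d \right)} = d^{2} - 5 = -5 + d^{2}$)
$C{\left(F{\left(l{\left(\left(-4\right) \left(-2\right),-1 \right)} \right)} \right)} - 395 = \left(-5 + \left(- (-3 - 1)\right)^{2}\right) - 395 = \left(-5 + \left(\left(-1\right) \left(-4\right)\right)^{2}\right) - 395 = \left(-5 + 4^{2}\right) - 395 = \left(-5 + 16\right) - 395 = 11 - 395 = -384$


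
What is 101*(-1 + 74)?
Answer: 7373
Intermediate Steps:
101*(-1 + 74) = 101*73 = 7373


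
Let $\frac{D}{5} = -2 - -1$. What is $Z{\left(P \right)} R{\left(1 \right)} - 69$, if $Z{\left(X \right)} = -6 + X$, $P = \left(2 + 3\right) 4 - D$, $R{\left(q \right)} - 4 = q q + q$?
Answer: $45$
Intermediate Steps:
$D = -5$ ($D = 5 \left(-2 - -1\right) = 5 \left(-2 + 1\right) = 5 \left(-1\right) = -5$)
$R{\left(q \right)} = 4 + q + q^{2}$ ($R{\left(q \right)} = 4 + \left(q q + q\right) = 4 + \left(q^{2} + q\right) = 4 + \left(q + q^{2}\right) = 4 + q + q^{2}$)
$P = 25$ ($P = \left(2 + 3\right) 4 - -5 = 5 \cdot 4 + 5 = 20 + 5 = 25$)
$Z{\left(P \right)} R{\left(1 \right)} - 69 = \left(-6 + 25\right) \left(4 + 1 + 1^{2}\right) - 69 = 19 \left(4 + 1 + 1\right) - 69 = 19 \cdot 6 - 69 = 114 - 69 = 45$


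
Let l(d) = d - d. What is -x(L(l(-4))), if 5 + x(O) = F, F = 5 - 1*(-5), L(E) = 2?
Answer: -5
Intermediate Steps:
l(d) = 0
F = 10 (F = 5 + 5 = 10)
x(O) = 5 (x(O) = -5 + 10 = 5)
-x(L(l(-4))) = -1*5 = -5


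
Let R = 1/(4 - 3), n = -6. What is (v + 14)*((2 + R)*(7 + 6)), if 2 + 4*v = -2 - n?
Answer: 1131/2 ≈ 565.50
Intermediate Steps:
R = 1 (R = 1/1 = 1)
v = ½ (v = -½ + (-2 - 1*(-6))/4 = -½ + (-2 + 6)/4 = -½ + (¼)*4 = -½ + 1 = ½ ≈ 0.50000)
(v + 14)*((2 + R)*(7 + 6)) = (½ + 14)*((2 + 1)*(7 + 6)) = 29*(3*13)/2 = (29/2)*39 = 1131/2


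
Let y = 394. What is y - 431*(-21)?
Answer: 9445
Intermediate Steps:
y - 431*(-21) = 394 - 431*(-21) = 394 + 9051 = 9445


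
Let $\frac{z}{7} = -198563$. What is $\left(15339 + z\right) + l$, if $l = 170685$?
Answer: $-1203917$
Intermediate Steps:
$z = -1389941$ ($z = 7 \left(-198563\right) = -1389941$)
$\left(15339 + z\right) + l = \left(15339 - 1389941\right) + 170685 = -1374602 + 170685 = -1203917$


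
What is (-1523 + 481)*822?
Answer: -856524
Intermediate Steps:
(-1523 + 481)*822 = -1042*822 = -856524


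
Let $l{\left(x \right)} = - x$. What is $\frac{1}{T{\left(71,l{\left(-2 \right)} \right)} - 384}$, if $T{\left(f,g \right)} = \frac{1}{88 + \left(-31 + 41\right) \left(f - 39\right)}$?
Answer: $- \frac{408}{156671} \approx -0.0026042$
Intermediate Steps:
$T{\left(f,g \right)} = \frac{1}{-302 + 10 f}$ ($T{\left(f,g \right)} = \frac{1}{88 + 10 \left(-39 + f\right)} = \frac{1}{88 + \left(-390 + 10 f\right)} = \frac{1}{-302 + 10 f}$)
$\frac{1}{T{\left(71,l{\left(-2 \right)} \right)} - 384} = \frac{1}{\frac{1}{2 \left(-151 + 5 \cdot 71\right)} - 384} = \frac{1}{\frac{1}{2 \left(-151 + 355\right)} - 384} = \frac{1}{\frac{1}{2 \cdot 204} - 384} = \frac{1}{\frac{1}{2} \cdot \frac{1}{204} - 384} = \frac{1}{\frac{1}{408} - 384} = \frac{1}{- \frac{156671}{408}} = - \frac{408}{156671}$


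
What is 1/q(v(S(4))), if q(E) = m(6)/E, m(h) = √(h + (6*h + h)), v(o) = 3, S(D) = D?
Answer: √3/4 ≈ 0.43301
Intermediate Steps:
m(h) = 2*√2*√h (m(h) = √(h + 7*h) = √(8*h) = 2*√2*√h)
q(E) = 4*√3/E (q(E) = (2*√2*√6)/E = (4*√3)/E = 4*√3/E)
1/q(v(S(4))) = 1/(4*√3/3) = √3/4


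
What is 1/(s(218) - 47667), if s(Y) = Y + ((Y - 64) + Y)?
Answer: -1/47077 ≈ -2.1242e-5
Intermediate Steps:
s(Y) = -64 + 3*Y (s(Y) = Y + ((-64 + Y) + Y) = Y + (-64 + 2*Y) = -64 + 3*Y)
1/(s(218) - 47667) = 1/((-64 + 3*218) - 47667) = 1/((-64 + 654) - 47667) = 1/(590 - 47667) = 1/(-47077) = -1/47077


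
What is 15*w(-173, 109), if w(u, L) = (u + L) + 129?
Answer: 975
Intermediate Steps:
w(u, L) = 129 + L + u (w(u, L) = (L + u) + 129 = 129 + L + u)
15*w(-173, 109) = 15*(129 + 109 - 173) = 15*65 = 975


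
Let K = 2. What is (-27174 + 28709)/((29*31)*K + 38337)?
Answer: 307/8027 ≈ 0.038246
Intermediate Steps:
(-27174 + 28709)/((29*31)*K + 38337) = (-27174 + 28709)/((29*31)*2 + 38337) = 1535/(899*2 + 38337) = 1535/(1798 + 38337) = 1535/40135 = 1535*(1/40135) = 307/8027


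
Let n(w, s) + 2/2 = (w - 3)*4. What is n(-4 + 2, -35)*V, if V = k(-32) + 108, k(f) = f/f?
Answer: -2289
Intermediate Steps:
k(f) = 1
n(w, s) = -13 + 4*w (n(w, s) = -1 + (w - 3)*4 = -1 + (-3 + w)*4 = -1 + (-12 + 4*w) = -13 + 4*w)
V = 109 (V = 1 + 108 = 109)
n(-4 + 2, -35)*V = (-13 + 4*(-4 + 2))*109 = (-13 + 4*(-2))*109 = (-13 - 8)*109 = -21*109 = -2289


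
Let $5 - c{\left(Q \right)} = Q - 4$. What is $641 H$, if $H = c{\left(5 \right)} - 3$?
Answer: $641$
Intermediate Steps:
$c{\left(Q \right)} = 9 - Q$ ($c{\left(Q \right)} = 5 - \left(Q - 4\right) = 5 - \left(-4 + Q\right) = 9 - Q$)
$H = 1$ ($H = \left(9 - 5\right) - 3 = 4 - 3 = 1$)
$641 H = 641 \cdot 1 = 641$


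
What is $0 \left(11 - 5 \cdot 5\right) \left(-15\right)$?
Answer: $0$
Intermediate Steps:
$0 \left(11 - 5 \cdot 5\right) \left(-15\right) = 0 \left(11 - 25\right) \left(-15\right) = 0 \left(-14\right) \left(-15\right) = 0 \left(-15\right) = 0$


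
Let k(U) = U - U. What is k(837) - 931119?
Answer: -931119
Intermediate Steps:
k(U) = 0
k(837) - 931119 = 0 - 931119 = -931119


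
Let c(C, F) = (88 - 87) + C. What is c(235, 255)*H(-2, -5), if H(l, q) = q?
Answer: -1180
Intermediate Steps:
c(C, F) = 1 + C
c(235, 255)*H(-2, -5) = (1 + 235)*(-5) = 236*(-5) = -1180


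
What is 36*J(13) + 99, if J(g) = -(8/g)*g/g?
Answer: 999/13 ≈ 76.846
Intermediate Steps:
J(g) = -8/g
36*J(13) + 99 = 36*(-8/13) + 99 = -288/13 + 99 = 999/13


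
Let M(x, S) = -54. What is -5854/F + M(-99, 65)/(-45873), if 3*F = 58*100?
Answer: -14913119/4927100 ≈ -3.0268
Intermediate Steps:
F = 5800/3 (F = (58*100)/3 = (1/3)*5800 = 5800/3 ≈ 1933.3)
-5854/F + M(-99, 65)/(-45873) = -5854/5800/3 - 54/(-45873) = -5854*3/5800 - 54*(-1/45873) = -8781/2900 + 2/1699 = -14913119/4927100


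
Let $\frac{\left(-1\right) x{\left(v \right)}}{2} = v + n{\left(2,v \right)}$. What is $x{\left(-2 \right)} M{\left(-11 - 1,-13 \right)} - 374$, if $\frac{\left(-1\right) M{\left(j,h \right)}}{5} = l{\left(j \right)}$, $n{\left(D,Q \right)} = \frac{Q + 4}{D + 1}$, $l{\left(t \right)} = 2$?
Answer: $- \frac{1202}{3} \approx -400.67$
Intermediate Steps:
$n{\left(D,Q \right)} = \frac{4 + Q}{1 + D}$
$x{\left(v \right)} = - \frac{8}{3} - \frac{8 v}{3}$ ($x{\left(v \right)} = - 2 \left(v + \frac{4 + v}{1 + 2}\right) = - 2 \left(v + \frac{4 + v}{3}\right) = - 2 \left(v + \left(\frac{4}{3} + \frac{v}{3}\right)\right) = - 2 \left(\frac{4}{3} + \frac{4 v}{3}\right) = - \frac{8}{3} - \frac{8 v}{3}$)
$M{\left(j,h \right)} = -10$ ($M{\left(j,h \right)} = \left(-5\right) 2 = -10$)
$x{\left(-2 \right)} M{\left(-11 - 1,-13 \right)} - 374 = \left(- \frac{8}{3} - - \frac{16}{3}\right) \left(-10\right) - 374 = \left(- \frac{8}{3} + \frac{16}{3}\right) \left(-10\right) - 374 = \frac{8}{3} \left(-10\right) - 374 = - \frac{80}{3} - 374 = - \frac{1202}{3}$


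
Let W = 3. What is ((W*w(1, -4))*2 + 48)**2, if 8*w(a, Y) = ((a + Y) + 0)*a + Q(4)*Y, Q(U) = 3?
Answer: 21609/16 ≈ 1350.6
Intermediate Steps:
w(a, Y) = 3*Y/8 + a*(Y + a)/8 (w(a, Y) = (((a + Y) + 0)*a + 3*Y)/8 = (((Y + a) + 0)*a + 3*Y)/8 = ((Y + a)*a + 3*Y)/8 = (a*(Y + a) + 3*Y)/8 = (3*Y + a*(Y + a))/8 = 3*Y/8 + a*(Y + a)/8)
((W*w(1, -4))*2 + 48)**2 = ((3*((1/8)*1**2 + (3/8)*(-4) + (1/8)*(-4)*1))*2 + 48)**2 = ((3*((1/8)*1 - 3/2 - 1/2))*2 + 48)**2 = ((3*(1/8 - 3/2 - 1/2))*2 + 48)**2 = ((3*(-15/8))*2 + 48)**2 = (-45/8*2 + 48)**2 = (-45/4 + 48)**2 = (147/4)**2 = 21609/16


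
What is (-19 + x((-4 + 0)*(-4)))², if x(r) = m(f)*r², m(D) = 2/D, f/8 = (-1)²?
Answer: 2025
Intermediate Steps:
f = 8 (f = 8*(-1)² = 8*1 = 8)
x(r) = r²/4 (x(r) = (2/8)*r² = (2*(⅛))*r² = r²/4)
(-19 + x((-4 + 0)*(-4)))² = (-19 + ((-4 + 0)*(-4))²/4)² = (-19 + (-4*(-4))²/4)² = (-19 + (¼)*16²)² = (-19 + (¼)*256)² = (-19 + 64)² = 45² = 2025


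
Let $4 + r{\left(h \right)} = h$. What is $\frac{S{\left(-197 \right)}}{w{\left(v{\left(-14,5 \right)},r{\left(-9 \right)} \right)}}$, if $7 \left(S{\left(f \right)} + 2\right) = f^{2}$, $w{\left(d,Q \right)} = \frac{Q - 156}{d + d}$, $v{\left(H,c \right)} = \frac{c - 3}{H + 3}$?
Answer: $\frac{155180}{13013} \approx 11.925$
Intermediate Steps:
$r{\left(h \right)} = -4 + h$
$v{\left(H,c \right)} = \frac{-3 + c}{3 + H}$
$w{\left(d,Q \right)} = \frac{-156 + Q}{2 d}$
$S{\left(f \right)} = -2 + \frac{f^{2}}{7}$
$\frac{S{\left(-197 \right)}}{w{\left(v{\left(-14,5 \right)},r{\left(-9 \right)} \right)}} = \frac{-2 + \frac{\left(-197\right)^{2}}{7}}{\frac{1}{2} \frac{1}{\frac{1}{3 - 14} \left(-3 + 5\right)} \left(-156 - 13\right)} = \frac{-2 + \frac{1}{7} \cdot 38809}{\frac{1}{2} \frac{1}{\frac{1}{-11} \cdot 2} \left(-156 - 13\right)} = \frac{-2 + \frac{38809}{7}}{\frac{1}{2} \frac{1}{\left(- \frac{1}{11}\right) 2} \left(-169\right)} = \frac{38795}{7 \cdot \frac{1}{2} \frac{1}{- \frac{2}{11}} \left(-169\right)} = \frac{38795}{7 \cdot \frac{1}{2} \left(- \frac{11}{2}\right) \left(-169\right)} = \frac{38795}{7 \cdot \frac{1859}{4}} = \frac{38795}{7} \cdot \frac{4}{1859} = \frac{155180}{13013}$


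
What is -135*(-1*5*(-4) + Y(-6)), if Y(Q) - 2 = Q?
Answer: -2160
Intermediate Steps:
Y(Q) = 2 + Q
-135*(-1*5*(-4) + Y(-6)) = -135*(-1*5*(-4) + (2 - 6)) = -135*(-5*(-4) - 4) = -135*(20 - 4) = -135*16 = -2160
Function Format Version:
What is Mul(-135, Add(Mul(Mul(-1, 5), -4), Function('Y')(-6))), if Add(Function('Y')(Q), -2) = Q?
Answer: -2160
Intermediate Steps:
Function('Y')(Q) = Add(2, Q)
Mul(-135, Add(Mul(Mul(-1, 5), -4), Function('Y')(-6))) = Mul(-135, Add(Mul(Mul(-1, 5), -4), Add(2, -6))) = Mul(-135, Add(Mul(-5, -4), -4)) = Mul(-135, Add(20, -4)) = Mul(-135, 16) = -2160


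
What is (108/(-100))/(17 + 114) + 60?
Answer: 196473/3275 ≈ 59.992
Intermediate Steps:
(108/(-100))/(17 + 114) + 60 = (108*(-1/100))/131 + 60 = (1/131)*(-27/25) + 60 = -27/3275 + 60 = 196473/3275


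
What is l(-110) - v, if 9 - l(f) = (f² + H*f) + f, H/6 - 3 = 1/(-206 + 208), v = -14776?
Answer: 5105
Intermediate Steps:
H = 21 (H = 18 + 6/(-206 + 208) = 18 + 6/2 = 18 + 6*(½) = 18 + 3 = 21)
l(f) = 9 - f² - 22*f (l(f) = 9 - ((f² + 21*f) + f) = 9 - (f² + 22*f) = 9 + (-f² - 22*f) = 9 - f² - 22*f)
l(-110) - v = (9 - 1*(-110)² - 22*(-110)) - 1*(-14776) = (9 - 1*12100 + 2420) + 14776 = (9 - 12100 + 2420) + 14776 = -9671 + 14776 = 5105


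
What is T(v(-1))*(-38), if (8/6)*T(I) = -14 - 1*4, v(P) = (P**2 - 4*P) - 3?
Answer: 513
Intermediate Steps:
v(P) = -3 + P**2 - 4*P
T(I) = -27/2 (T(I) = 3*(-14 - 1*4)/4 = 3*(-14 - 4)/4 = (3/4)*(-18) = -27/2)
T(v(-1))*(-38) = -27/2*(-38) = 513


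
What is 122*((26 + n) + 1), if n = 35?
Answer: 7564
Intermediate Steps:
122*((26 + n) + 1) = 122*((26 + 35) + 1) = 122*(61 + 1) = 122*62 = 7564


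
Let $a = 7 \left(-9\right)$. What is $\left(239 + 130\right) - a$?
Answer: $432$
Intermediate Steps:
$a = -63$
$\left(239 + 130\right) - a = \left(239 + 130\right) - -63 = 369 + 63 = 432$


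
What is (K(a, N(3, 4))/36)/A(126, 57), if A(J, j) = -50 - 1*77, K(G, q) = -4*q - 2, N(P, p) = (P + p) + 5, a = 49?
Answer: 25/2286 ≈ 0.010936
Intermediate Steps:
N(P, p) = 5 + P + p
K(G, q) = -2 - 4*q
A(J, j) = -127 (A(J, j) = -50 - 77 = -127)
(K(a, N(3, 4))/36)/A(126, 57) = ((-2 - 4*(5 + 3 + 4))/36)/(-127) = ((-2 - 4*12)*(1/36))*(-1/127) = ((-2 - 48)*(1/36))*(-1/127) = -50*1/36*(-1/127) = -25/18*(-1/127) = 25/2286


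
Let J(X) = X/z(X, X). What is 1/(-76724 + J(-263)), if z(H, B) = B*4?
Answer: -4/306895 ≈ -1.3034e-5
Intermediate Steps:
z(H, B) = 4*B
J(X) = ¼ (J(X) = X/((4*X)) = X*(1/(4*X)) = ¼)
1/(-76724 + J(-263)) = 1/(-76724 + ¼) = 1/(-306895/4) = -4/306895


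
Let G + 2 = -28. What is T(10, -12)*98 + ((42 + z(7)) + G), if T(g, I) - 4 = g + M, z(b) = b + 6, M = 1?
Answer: 1495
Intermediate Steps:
G = -30 (G = -2 - 28 = -30)
z(b) = 6 + b
T(g, I) = 5 + g (T(g, I) = 4 + (g + 1) = 4 + (1 + g) = 5 + g)
T(10, -12)*98 + ((42 + z(7)) + G) = (5 + 10)*98 + ((42 + (6 + 7)) - 30) = 15*98 + ((42 + 13) - 30) = 1470 + (55 - 30) = 1470 + 25 = 1495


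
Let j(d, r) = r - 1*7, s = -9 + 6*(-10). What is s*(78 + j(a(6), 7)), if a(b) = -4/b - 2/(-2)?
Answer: -5382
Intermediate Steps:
s = -69 (s = -9 - 60 = -69)
a(b) = 1 - 4/b (a(b) = -4/b - 2*(-1/2) = -4/b + 1 = 1 - 4/b)
j(d, r) = -7 + r (j(d, r) = r - 7 = -7 + r)
s*(78 + j(a(6), 7)) = -69*(78 + (-7 + 7)) = -69*(78 + 0) = -69*78 = -5382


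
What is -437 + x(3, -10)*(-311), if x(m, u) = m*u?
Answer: 8893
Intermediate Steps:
-437 + x(3, -10)*(-311) = -437 + (3*(-10))*(-311) = -437 - 30*(-311) = -437 + 9330 = 8893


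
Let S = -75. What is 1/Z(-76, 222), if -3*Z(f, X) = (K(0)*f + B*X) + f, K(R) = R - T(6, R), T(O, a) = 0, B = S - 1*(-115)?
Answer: -3/8804 ≈ -0.00034075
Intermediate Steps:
B = 40 (B = -75 - 1*(-115) = -75 + 115 = 40)
K(R) = R (K(R) = R - 1*0 = R + 0 = R)
Z(f, X) = -40*X/3 - f/3 (Z(f, X) = -((0*f + 40*X) + f)/3 = -((0 + 40*X) + f)/3 = -(40*X + f)/3 = -(f + 40*X)/3 = -40*X/3 - f/3)
1/Z(-76, 222) = 1/(-40/3*222 - ⅓*(-76)) = 1/(-2960 + 76/3) = 1/(-8804/3) = -3/8804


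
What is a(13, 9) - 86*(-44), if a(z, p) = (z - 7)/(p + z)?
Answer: 41627/11 ≈ 3784.3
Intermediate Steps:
a(z, p) = (-7 + z)/(p + z)
a(13, 9) - 86*(-44) = (-7 + 13)/(9 + 13) - 86*(-44) = 6/22 + 3784 = (1/22)*6 + 3784 = 3/11 + 3784 = 41627/11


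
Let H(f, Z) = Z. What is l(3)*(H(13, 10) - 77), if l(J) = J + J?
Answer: -402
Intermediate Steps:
l(J) = 2*J
l(3)*(H(13, 10) - 77) = (2*3)*(10 - 77) = 6*(-67) = -402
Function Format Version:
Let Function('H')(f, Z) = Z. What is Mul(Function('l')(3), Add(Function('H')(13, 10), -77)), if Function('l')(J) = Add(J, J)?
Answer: -402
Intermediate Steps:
Function('l')(J) = Mul(2, J)
Mul(Function('l')(3), Add(Function('H')(13, 10), -77)) = Mul(Mul(2, 3), Add(10, -77)) = Mul(6, -67) = -402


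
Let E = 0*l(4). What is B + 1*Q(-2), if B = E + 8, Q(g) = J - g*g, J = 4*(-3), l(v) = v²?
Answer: -8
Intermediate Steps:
E = 0 (E = 0*4² = 0*16 = 0)
J = -12
Q(g) = -12 - g² (Q(g) = -12 - g*g = -12 - g²)
B = 8 (B = 0 + 8 = 8)
B + 1*Q(-2) = 8 + 1*(-12 - 1*(-2)²) = 8 + 1*(-12 - 1*4) = 8 + 1*(-12 - 4) = 8 + 1*(-16) = 8 - 16 = -8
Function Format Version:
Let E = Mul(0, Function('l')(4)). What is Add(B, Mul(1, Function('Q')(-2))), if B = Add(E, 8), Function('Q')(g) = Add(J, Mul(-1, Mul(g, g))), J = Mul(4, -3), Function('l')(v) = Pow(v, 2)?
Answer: -8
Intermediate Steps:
E = 0 (E = Mul(0, Pow(4, 2)) = Mul(0, 16) = 0)
J = -12
Function('Q')(g) = Add(-12, Mul(-1, Pow(g, 2))) (Function('Q')(g) = Add(-12, Mul(-1, Mul(g, g))) = Add(-12, Mul(-1, Pow(g, 2))))
B = 8 (B = Add(0, 8) = 8)
Add(B, Mul(1, Function('Q')(-2))) = Add(8, Mul(1, Add(-12, Mul(-1, Pow(-2, 2))))) = Add(8, Mul(1, Add(-12, Mul(-1, 4)))) = Add(8, Mul(1, Add(-12, -4))) = Add(8, Mul(1, -16)) = Add(8, -16) = -8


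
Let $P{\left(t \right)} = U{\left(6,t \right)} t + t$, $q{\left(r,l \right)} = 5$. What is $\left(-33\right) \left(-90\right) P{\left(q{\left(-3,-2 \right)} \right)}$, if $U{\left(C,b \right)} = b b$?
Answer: $386100$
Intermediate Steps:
$U{\left(C,b \right)} = b^{2}$
$P{\left(t \right)} = t + t^{3}$ ($P{\left(t \right)} = t^{2} t + t = t^{3} + t = t + t^{3}$)
$\left(-33\right) \left(-90\right) P{\left(q{\left(-3,-2 \right)} \right)} = \left(-33\right) \left(-90\right) \left(5 + 5^{3}\right) = 2970 \left(5 + 125\right) = 2970 \cdot 130 = 386100$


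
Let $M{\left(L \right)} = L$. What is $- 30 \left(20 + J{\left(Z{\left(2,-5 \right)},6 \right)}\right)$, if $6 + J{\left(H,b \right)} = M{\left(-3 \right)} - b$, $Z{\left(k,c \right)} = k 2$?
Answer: $-150$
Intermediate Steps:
$Z{\left(k,c \right)} = 2 k$
$J{\left(H,b \right)} = -9 - b$ ($J{\left(H,b \right)} = -6 - \left(3 + b\right) = -9 - b$)
$- 30 \left(20 + J{\left(Z{\left(2,-5 \right)},6 \right)}\right) = - 30 \left(20 - 15\right) = \left(-30\right) 5 = -150$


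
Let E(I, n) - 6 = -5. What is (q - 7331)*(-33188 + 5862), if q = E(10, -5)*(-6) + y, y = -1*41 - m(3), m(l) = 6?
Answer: 201775184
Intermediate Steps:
E(I, n) = 1 (E(I, n) = 6 - 5 = 1)
y = -47 (y = -1*41 - 1*6 = -41 - 6 = -47)
q = -53 (q = 1*(-6) - 47 = -6 - 47 = -53)
(q - 7331)*(-33188 + 5862) = (-53 - 7331)*(-33188 + 5862) = -7384*(-27326) = 201775184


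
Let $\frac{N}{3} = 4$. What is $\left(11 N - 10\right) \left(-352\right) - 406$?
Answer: $-43350$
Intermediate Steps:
$N = 12$ ($N = 3 \cdot 4 = 12$)
$\left(11 N - 10\right) \left(-352\right) - 406 = \left(11 \cdot 12 - 10\right) \left(-352\right) - 406 = \left(132 - 10\right) \left(-352\right) - 406 = 122 \left(-352\right) - 406 = -42944 - 406 = -43350$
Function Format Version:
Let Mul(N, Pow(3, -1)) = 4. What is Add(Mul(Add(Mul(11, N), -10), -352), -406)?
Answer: -43350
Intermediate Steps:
N = 12 (N = Mul(3, 4) = 12)
Add(Mul(Add(Mul(11, N), -10), -352), -406) = Add(Mul(Add(Mul(11, 12), -10), -352), -406) = Add(Mul(Add(132, -10), -352), -406) = Add(Mul(122, -352), -406) = Add(-42944, -406) = -43350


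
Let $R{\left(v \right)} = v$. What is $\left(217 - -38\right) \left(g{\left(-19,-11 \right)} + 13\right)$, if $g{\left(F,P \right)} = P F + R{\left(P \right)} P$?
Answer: $87465$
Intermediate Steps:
$g{\left(F,P \right)} = P^{2} + F P$ ($g{\left(F,P \right)} = P F + P P = F P + P^{2} = P^{2} + F P$)
$\left(217 - -38\right) \left(g{\left(-19,-11 \right)} + 13\right) = \left(217 - -38\right) \left(- 11 \left(-19 - 11\right) + 13\right) = \left(217 + 38\right) \left(\left(-11\right) \left(-30\right) + 13\right) = 255 \left(330 + 13\right) = 255 \cdot 343 = 87465$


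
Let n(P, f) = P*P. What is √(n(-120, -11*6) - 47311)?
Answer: I*√32911 ≈ 181.41*I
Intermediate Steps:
n(P, f) = P²
√(n(-120, -11*6) - 47311) = √((-120)² - 47311) = √(14400 - 47311) = √(-32911) = I*√32911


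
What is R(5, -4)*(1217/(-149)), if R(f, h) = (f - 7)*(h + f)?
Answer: 2434/149 ≈ 16.336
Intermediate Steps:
R(f, h) = (-7 + f)*(f + h)
R(5, -4)*(1217/(-149)) = (5**2 - 7*5 - 7*(-4) + 5*(-4))*(1217/(-149)) = (25 - 35 + 28 - 20)*(1217*(-1/149)) = -2*(-1217/149) = 2434/149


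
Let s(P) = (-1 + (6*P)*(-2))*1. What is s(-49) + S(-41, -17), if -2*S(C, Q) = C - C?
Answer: 587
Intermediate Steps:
S(C, Q) = 0 (S(C, Q) = -(C - C)/2 = -½*0 = 0)
s(P) = -1 - 12*P (s(P) = (-1 - 12*P)*1 = -1 - 12*P)
s(-49) + S(-41, -17) = (-1 - 12*(-49)) + 0 = (-1 + 588) + 0 = 587 + 0 = 587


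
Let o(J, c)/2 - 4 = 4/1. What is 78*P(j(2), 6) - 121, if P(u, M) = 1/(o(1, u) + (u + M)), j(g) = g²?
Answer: -118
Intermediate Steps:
o(J, c) = 16 (o(J, c) = 8 + 2*(4/1) = 8 + 2*(4*1) = 8 + 2*4 = 8 + 8 = 16)
P(u, M) = 1/(16 + M + u) (P(u, M) = 1/(16 + (u + M)) = 1/(16 + (M + u)) = 1/(16 + M + u))
78*P(j(2), 6) - 121 = 78/(16 + 6 + 2²) - 121 = 78/(16 + 6 + 4) - 121 = 78/26 - 121 = 78*(1/26) - 121 = 3 - 121 = -118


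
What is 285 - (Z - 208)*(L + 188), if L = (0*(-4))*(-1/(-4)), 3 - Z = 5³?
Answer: 62325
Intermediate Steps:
Z = -122 (Z = 3 - 1*5³ = 3 - 1*125 = 3 - 125 = -122)
L = 0 (L = 0*(-1*(-¼)) = 0*(¼) = 0)
285 - (Z - 208)*(L + 188) = 285 - (-122 - 208)*(0 + 188) = 285 - (-330)*188 = 285 - 1*(-62040) = 285 + 62040 = 62325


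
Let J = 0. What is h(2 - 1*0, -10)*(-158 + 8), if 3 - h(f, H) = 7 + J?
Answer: 600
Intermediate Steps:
h(f, H) = -4 (h(f, H) = 3 - (7 + 0) = 3 - 1*7 = 3 - 7 = -4)
h(2 - 1*0, -10)*(-158 + 8) = -4*(-158 + 8) = -4*(-150) = 600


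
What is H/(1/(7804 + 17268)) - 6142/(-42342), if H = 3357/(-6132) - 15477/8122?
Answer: -2701994748028343/43933445241 ≈ -61502.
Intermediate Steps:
H = -20361753/8300684 (H = 3357*(-1/6132) - 15477*1/8122 = -1119/2044 - 15477/8122 = -20361753/8300684 ≈ -2.4530)
H/(1/(7804 + 17268)) - 6142/(-42342) = -20361753/(8300684*(1/(7804 + 17268))) - 6142/(-42342) = -20361753/(8300684*(1/25072)) - 6142*(-1/42342) = -20361753/(8300684*1/25072) + 3071/21171 = -20361753/8300684*25072 + 3071/21171 = -127627467804/2075171 + 3071/21171 = -2701994748028343/43933445241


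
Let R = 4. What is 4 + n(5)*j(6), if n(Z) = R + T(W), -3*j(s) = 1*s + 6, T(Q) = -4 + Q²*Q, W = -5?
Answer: 504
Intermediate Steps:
T(Q) = -4 + Q³
j(s) = -2 - s/3 (j(s) = -(1*s + 6)/3 = -(s + 6)/3 = -(6 + s)/3 = -2 - s/3)
n(Z) = -125 (n(Z) = 4 + (-4 + (-5)³) = 4 + (-4 - 125) = 4 - 129 = -125)
4 + n(5)*j(6) = 4 - 125*(-2 - ⅓*6) = 4 - 125*(-2 - 2) = 4 - 125*(-4) = 4 + 500 = 504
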